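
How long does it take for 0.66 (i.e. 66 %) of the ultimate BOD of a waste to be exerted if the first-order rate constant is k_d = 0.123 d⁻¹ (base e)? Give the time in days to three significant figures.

t ≈ 8.77 d

y/L₀ = 1 − e^(−k_d t) = 0.66 ⇒ e^(−k_d t) = 0.340
t = −ln(0.340) / 0.123 = 1.079 / 0.123 = 8.771 d.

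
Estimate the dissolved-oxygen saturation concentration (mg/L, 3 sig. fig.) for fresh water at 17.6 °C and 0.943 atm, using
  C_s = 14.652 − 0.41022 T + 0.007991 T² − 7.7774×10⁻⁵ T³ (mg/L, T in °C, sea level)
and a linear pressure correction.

At sea level: C_s = 14.652 − 0.41022×17.6 + 0.007991×17.6² − 7.7774×10⁻⁵×17.6³ = 9.483 mg/L.
Pressure correction: C_s' = 9.483 × 0.943 = 8.943 mg/L.

C_s ≈ 8.94 mg/L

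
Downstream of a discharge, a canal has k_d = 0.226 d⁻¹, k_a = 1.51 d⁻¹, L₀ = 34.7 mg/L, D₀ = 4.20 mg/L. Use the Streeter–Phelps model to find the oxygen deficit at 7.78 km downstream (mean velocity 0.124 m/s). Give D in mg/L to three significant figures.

D ≈ 4.55 mg/L

Travel time t = x/v = 7.78 km / (0.124 m/s) = 7780 m / 0.124 m/s = 62740 s = 0.7262 d.
k_d L₀/(k_a−k_d) = 0.226×34.7/(1.51−0.226) = 7.842/1.284 = 6.108 mg/L.
e^(−k_d t) = e^(−0.226×0.7262) = 0.8486; e^(−k_a t) = e^(−1.51×0.7262) = 0.3340.
D = 6.108 × (0.8486 − 0.3340) + 4.20 × 0.3340 = 3.143 + 1.403 = 4.546 mg/L.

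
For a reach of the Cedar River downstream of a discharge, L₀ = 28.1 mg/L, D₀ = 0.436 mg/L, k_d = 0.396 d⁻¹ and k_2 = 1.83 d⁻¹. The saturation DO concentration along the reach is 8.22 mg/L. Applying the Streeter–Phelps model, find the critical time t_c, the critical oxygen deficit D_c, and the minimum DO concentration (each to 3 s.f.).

t_c ≈ 1.03 d; D_c ≈ 4.05 mg/L; min DO ≈ 4.17 mg/L

At the critical point dD/dt = 0, so k_d L₀ e^(−k_d t) = k_2 D. Substituting D(t) from the Streeter–Phelps equation and solving for t gives
t_c = ln[(k_2/k_d)(1 − D₀(k_2−k_d)/(k_d L₀))] / (k_2−k_d).
Here k_2−k_d = 1.434 d⁻¹ and 1 − D₀(k_2−k_d)/(k_d L₀) = 1 − 0.436×1.434/(0.396×28.1) = 0.9438, so
t_c = ln(4.621 × 0.9438) / 1.434 = 1.473 / 1.434 = 1.027 d.
D_c = (k_d/k_2) L₀ e^(−k_d t_c) = (0.396/1.83) × 28.1 × e^(−0.396×1.027) = 0.2164 × 28.1 × 0.6658 = 4.049 mg/L.
Minimum DO = C_s − D_c = 8.22 − 4.049 = 4.171 mg/L.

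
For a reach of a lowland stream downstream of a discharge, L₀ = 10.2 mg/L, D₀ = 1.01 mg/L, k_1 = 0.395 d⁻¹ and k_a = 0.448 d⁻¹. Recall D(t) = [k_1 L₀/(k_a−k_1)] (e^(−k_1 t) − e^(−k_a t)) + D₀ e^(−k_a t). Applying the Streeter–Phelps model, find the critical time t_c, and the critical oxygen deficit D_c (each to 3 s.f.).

t_c ≈ 2.12 d; D_c ≈ 3.89 mg/L

With k_a/k_1 = 1.134 and 1 − D₀(k_a−k_1)/(k_1 L₀) = 0.9867,
t_c = ln(1.134 × 0.9867) / (0.448 − 0.395) = ln(1.119) / 0.05300 = 0.1125/0.05300 = 2.123 d.
L(t_c) = L₀ e^(−k_1 t_c) = 10.2 × 0.4323 = 4.409 mg/L, and at the critical point k_a D_c = k_1 L, so D_c = (0.395/0.448) × 4.409 = 3.888 mg/L.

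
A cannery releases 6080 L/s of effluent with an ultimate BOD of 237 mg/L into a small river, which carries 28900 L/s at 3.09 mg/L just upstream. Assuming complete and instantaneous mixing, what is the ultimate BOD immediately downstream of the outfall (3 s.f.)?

43.7 mg/L

Flow-weighted mixing: C = (Q_r C_r + Q_w C_w)/(Q_r + Q_w)
= (28900×3.09 + 6080×237)/(28900 + 6080) = 1.530×10^6/34980 = 43.75 mg/L.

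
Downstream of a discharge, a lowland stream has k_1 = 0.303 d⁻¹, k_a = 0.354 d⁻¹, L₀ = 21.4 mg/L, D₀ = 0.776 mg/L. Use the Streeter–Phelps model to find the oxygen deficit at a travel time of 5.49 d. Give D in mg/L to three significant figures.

k_1 L₀/(k_a−k_1) = 0.303×21.4/(0.354−0.303) = 6.484/0.05100 = 127.1 mg/L.
e^(−k_1 t) = e^(−0.303×5.490) = 0.1895; e^(−k_a t) = e^(−0.354×5.490) = 0.1432.
D = 127.1 × (0.1895 − 0.1432) + 0.776 × 0.1432 = 5.883 + 0.1111 = 5.994 mg/L.

D ≈ 5.99 mg/L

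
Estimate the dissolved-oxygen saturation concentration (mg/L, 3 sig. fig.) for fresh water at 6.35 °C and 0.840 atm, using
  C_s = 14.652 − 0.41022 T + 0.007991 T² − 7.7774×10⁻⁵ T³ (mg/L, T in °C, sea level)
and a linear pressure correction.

C_s ≈ 10.4 mg/L

At sea level: C_s = 14.652 − 0.41022×6.35 + 0.007991×6.35² − 7.7774×10⁻⁵×6.35³ = 12.35 mg/L.
Pressure correction: C_s' = 12.35 × 0.840 = 10.37 mg/L.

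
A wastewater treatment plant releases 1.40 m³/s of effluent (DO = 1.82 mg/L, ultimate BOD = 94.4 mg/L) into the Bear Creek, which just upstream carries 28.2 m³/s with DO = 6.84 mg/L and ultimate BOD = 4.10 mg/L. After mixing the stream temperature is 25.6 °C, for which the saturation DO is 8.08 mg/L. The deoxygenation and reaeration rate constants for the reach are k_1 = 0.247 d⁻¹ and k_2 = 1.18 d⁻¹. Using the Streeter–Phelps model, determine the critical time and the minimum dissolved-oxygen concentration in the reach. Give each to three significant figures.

t_c ≈ 0.499 d; minimum DO ≈ 6.53 mg/L

Mixed DO = (28.2×6.84 + 1.40×1.82)/(28.2+1.40) = 195.4/29.60 = 6.603 mg/L.
Mixed L₀ = (28.2×4.10 + 1.40×94.4)/(29.60) = 247.8/29.60 = 8.371 mg/L.
Initial deficit D₀ = C_s − DO₀ = 8.08 − 6.603 = 1.477 mg/L.
t_c = (1/0.9330) ln[(1.18/0.247)(1 − 1.477×0.9330/(0.247×8.371))] = 1.072 × ln(1.592) = 0.4986 d.
D_c = (0.247/1.18) × 8.371 × e^(−0.247×0.4986) = 0.2093 × 8.371 × 0.8841 = 1.549 mg/L.
Minimum DO = 8.08 − 1.549 = 6.531 mg/L.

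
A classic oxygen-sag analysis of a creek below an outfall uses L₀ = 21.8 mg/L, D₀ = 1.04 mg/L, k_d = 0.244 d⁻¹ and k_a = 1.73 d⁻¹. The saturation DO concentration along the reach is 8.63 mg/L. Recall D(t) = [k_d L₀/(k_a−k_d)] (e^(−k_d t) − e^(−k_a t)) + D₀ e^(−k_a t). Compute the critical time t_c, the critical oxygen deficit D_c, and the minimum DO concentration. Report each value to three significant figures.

With k_a/k_d = 7.090 and 1 − D₀(k_a−k_d)/(k_d L₀) = 0.7095,
t_c = ln(7.090 × 0.7095) / (1.73 − 0.244) = ln(5.030) / 1.486 = 1.615/1.486 = 1.087 d.
L(t_c) = L₀ e^(−k_d t_c) = 21.8 × 0.7670 = 16.72 mg/L, and at the critical point k_a D_c = k_d L, so D_c = (0.244/1.73) × 16.72 = 2.358 mg/L.
Minimum DO = C_s − D_c = 8.63 − 2.358 = 6.272 mg/L.

t_c ≈ 1.09 d; D_c ≈ 2.36 mg/L; min DO ≈ 6.27 mg/L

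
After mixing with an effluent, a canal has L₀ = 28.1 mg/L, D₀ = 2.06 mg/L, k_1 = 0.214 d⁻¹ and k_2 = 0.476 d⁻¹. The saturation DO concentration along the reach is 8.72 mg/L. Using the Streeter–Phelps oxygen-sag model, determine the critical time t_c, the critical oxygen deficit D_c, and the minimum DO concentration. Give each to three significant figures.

t_c ≈ 2.69 d; D_c ≈ 7.10 mg/L; min DO ≈ 1.62 mg/L

With k_2/k_1 = 2.224 and 1 − D₀(k_2−k_1)/(k_1 L₀) = 0.9102,
t_c = ln(2.224 × 0.9102) / (0.476 − 0.214) = ln(2.025) / 0.2620 = 0.7054/0.2620 = 2.692 d.
D_c = (k_1/k_2) L₀ e^(−k_1 t_c) = (0.214/0.476) × 28.1 × e^(−0.214×2.692) = 0.4496 × 28.1 × 0.5620 = 7.100 mg/L.
Minimum DO = C_s − D_c = 8.72 − 7.100 = 1.620 mg/L.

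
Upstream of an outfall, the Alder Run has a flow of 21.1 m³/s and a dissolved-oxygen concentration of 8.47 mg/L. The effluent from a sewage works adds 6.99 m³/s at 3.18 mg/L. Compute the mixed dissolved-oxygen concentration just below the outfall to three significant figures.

Flow-weighted mixing: C = (Q_r C_r + Q_w C_w)/(Q_r + Q_w)
= (21.1×8.47 + 6.99×3.18)/(21.1 + 6.99) = 200.9/28.09 = 7.154 mg/L.

7.15 mg/L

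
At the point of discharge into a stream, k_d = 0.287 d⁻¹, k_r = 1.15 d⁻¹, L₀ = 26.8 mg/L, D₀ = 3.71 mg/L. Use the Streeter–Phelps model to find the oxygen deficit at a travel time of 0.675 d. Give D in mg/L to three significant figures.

k_d L₀/(k_r−k_d) = 0.287×26.8/(1.15−0.287) = 7.692/0.8630 = 8.913 mg/L.
e^(−k_d t) = e^(−0.287×0.6750) = 0.8239; e^(−k_r t) = e^(−1.15×0.6750) = 0.4601.
D = 8.913 × (0.8239 − 0.4601) + 3.71 × 0.4601 = 3.242 + 1.707 = 4.949 mg/L.

D ≈ 4.95 mg/L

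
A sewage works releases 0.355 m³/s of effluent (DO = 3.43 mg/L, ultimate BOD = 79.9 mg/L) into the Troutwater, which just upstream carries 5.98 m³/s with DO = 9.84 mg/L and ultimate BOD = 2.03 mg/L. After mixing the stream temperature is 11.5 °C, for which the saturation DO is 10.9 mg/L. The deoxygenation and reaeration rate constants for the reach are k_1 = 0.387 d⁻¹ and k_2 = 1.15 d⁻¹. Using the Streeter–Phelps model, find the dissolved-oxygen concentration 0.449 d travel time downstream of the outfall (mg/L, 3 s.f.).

Mixed DO = (5.98×9.84 + 0.355×3.43)/(5.98+0.355) = 60.06/6.335 = 9.481 mg/L.
Mixed L₀ = (5.98×2.03 + 0.355×79.9)/(6.335) = 40.50/6.335 = 6.394 mg/L.
Initial deficit D₀ = C_s − DO₀ = 10.9 − 9.481 = 1.419 mg/L.
D(0.449) = [0.387×6.394/(1.15−0.387)](e^(−0.387×0.449) − e^(−1.15×0.449)) + 1.419 e^(−1.15×0.449)
= 3.243 × (0.8405 − 0.5967) + 1.419 × 0.5967 = 1.637 mg/L.
DO = 10.9 − 1.637 = 9.263 mg/L.

DO ≈ 9.26 mg/L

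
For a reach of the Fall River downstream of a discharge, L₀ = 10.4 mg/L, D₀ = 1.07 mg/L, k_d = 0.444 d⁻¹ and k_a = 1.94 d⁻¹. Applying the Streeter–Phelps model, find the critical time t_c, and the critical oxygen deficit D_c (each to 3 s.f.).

t_c ≈ 0.701 d; D_c ≈ 1.74 mg/L

t_c = [1/(k_a−k_d)] ln[(k_a/k_d)(1 − D₀(k_a−k_d)/(k_d L₀))]
= [1/(1.94−0.444)] ln[(1.94/0.444)(1 − 1.07×1.496/(0.444×10.4))]
= (1/1.496) ln[4.369 × 0.6533] = 0.6684 × ln(2.855) = 0.6684 × 1.049 = 0.7012 d.
D_c = (k_d/k_a) L₀ e^(−k_d t_c) = (0.444/1.94) × 10.4 × e^(−0.444×0.7012) = 0.2289 × 10.4 × 0.7325 = 1.743 mg/L.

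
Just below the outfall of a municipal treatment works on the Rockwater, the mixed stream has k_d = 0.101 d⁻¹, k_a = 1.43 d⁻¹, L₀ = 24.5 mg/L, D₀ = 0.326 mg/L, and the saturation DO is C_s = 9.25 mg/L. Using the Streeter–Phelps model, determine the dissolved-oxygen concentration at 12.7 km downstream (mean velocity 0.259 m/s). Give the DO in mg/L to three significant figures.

Travel time t = x/v = 12.7 km / (0.259 m/s) = 12700 m / 0.259 m/s = 49030 s = 0.5675 d.
k_d L₀/(k_a−k_d) = 0.101×24.5/(1.43−0.101) = 2.475/1.329 = 1.862 mg/L.
e^(−k_d t) = e^(−0.101×0.5675) = 0.9443; e^(−k_a t) = e^(−1.43×0.5675) = 0.4442.
D = 1.862 × (0.9443 − 0.4442) + 0.326 × 0.4442 = 0.9312 + 0.1448 = 1.076 mg/L.
DO = C_s − D = 9.25 − 1.076 = 8.174 mg/L.

DO ≈ 8.17 mg/L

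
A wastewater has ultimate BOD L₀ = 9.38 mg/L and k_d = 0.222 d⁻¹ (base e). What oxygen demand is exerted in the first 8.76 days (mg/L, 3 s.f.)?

y ≈ 8.04 mg/L

y_t = L₀(1 − e^(−k_d t)) = 9.38 × (1 − e^(−0.222×8.76))
= 9.38 × (1 − 0.1430) = 9.38 × 0.8570 = 8.038 mg/L.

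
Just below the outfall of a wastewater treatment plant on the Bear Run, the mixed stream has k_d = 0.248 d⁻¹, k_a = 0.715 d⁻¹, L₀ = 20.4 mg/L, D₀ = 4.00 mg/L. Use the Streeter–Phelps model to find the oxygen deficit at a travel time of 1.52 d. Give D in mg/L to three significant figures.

k_d L₀/(k_a−k_d) = 0.248×20.4/(0.715−0.248) = 5.059/0.4670 = 10.83 mg/L.
e^(−k_d t) = e^(−0.248×1.520) = 0.6859; e^(−k_a t) = e^(−0.715×1.520) = 0.3373.
D = 10.83 × (0.6859 − 0.3373) + 4.00 × 0.3373 = 3.777 + 1.349 = 5.126 mg/L.

D ≈ 5.13 mg/L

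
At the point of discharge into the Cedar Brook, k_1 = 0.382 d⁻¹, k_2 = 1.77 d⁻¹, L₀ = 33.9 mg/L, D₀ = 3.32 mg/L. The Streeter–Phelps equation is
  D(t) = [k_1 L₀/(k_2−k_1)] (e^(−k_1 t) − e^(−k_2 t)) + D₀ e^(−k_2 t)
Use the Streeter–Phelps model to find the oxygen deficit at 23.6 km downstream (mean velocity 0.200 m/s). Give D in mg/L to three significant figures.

D ≈ 5.00 mg/L

Travel time t = x/v = 23.6 km / (0.200 m/s) = 23600 m / 0.200 m/s = 118000 s = 1.366 d.
k_1 L₀/(k_2−k_1) = 0.382×33.9/(1.77−0.382) = 12.95/1.388 = 9.330 mg/L.
e^(−k_1 t) = e^(−0.382×1.366) = 0.5935; e^(−k_2 t) = e^(−1.77×1.366) = 0.08916.
D = 9.330 × (0.5935 − 0.08916) + 3.32 × 0.08916 = 4.705 + 0.2960 = 5.001 mg/L.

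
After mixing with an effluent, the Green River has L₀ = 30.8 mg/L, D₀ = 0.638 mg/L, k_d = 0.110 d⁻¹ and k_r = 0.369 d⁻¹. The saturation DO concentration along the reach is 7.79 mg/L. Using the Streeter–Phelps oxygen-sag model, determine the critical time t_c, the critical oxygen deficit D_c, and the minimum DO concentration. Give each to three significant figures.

With k_r/k_d = 3.355 and 1 − D₀(k_r−k_d)/(k_d L₀) = 0.9512,
t_c = ln(3.355 × 0.9512) / (0.369 − 0.110) = ln(3.191) / 0.2590 = 1.160/0.2590 = 4.480 d.
D_c = (k_d/k_r) L₀ e^(−k_d t_c) = (0.110/0.369) × 30.8 × e^(−0.110×4.480) = 0.2981 × 30.8 × 0.6109 = 5.609 mg/L.
Minimum DO = C_s − D_c = 7.79 − 5.609 = 2.181 mg/L.

t_c ≈ 4.48 d; D_c ≈ 5.61 mg/L; min DO ≈ 2.18 mg/L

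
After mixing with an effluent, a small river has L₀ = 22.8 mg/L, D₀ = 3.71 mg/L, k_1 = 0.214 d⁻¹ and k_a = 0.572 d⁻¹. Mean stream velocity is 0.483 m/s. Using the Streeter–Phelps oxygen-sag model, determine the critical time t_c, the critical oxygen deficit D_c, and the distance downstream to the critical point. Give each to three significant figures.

t_c ≈ 1.86 d; D_c ≈ 5.73 mg/L; x_c ≈ 77.6 km

At the critical point dD/dt = 0, so k_1 L₀ e^(−k_1 t) = k_a D. Substituting D(t) from the Streeter–Phelps equation and solving for t gives
t_c = ln[(k_a/k_1)(1 − D₀(k_a−k_1)/(k_1 L₀))] / (k_a−k_1).
Here k_a−k_1 = 0.3580 d⁻¹ and 1 − D₀(k_a−k_1)/(k_1 L₀) = 1 − 3.71×0.3580/(0.214×22.8) = 0.7278, so
t_c = ln(2.673 × 0.7278) / 0.3580 = 0.6654 / 0.3580 = 1.859 d.
D_c = (k_1/k_a) L₀ e^(−k_1 t_c) = (0.214/0.572) × 22.8 × e^(−0.214×1.859) = 0.3741 × 22.8 × 0.6718 = 5.731 mg/L.
x_c = v t_c = 0.483 m/s × 1.859 d × 86400 s/d = 77570 m ≈ 77.6 km.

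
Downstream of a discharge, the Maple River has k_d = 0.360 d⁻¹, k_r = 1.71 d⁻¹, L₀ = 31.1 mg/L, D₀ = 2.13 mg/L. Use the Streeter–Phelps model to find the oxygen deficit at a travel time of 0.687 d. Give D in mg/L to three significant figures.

D ≈ 4.57 mg/L

k_d L₀/(k_r−k_d) = 0.360×31.1/(1.71−0.360) = 11.20/1.350 = 8.293 mg/L.
e^(−k_d t) = e^(−0.360×0.6870) = 0.7809; e^(−k_r t) = e^(−1.71×0.6870) = 0.3089.
D = 8.293 × (0.7809 − 0.3089) + 2.13 × 0.3089 = 3.914 + 0.6579 = 4.572 mg/L.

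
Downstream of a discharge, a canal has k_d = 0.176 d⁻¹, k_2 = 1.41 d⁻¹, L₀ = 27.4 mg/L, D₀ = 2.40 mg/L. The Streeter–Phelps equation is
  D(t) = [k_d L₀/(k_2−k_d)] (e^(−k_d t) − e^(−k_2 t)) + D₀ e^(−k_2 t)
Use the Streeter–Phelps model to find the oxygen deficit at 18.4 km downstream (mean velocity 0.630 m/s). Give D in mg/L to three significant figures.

D ≈ 2.75 mg/L

Travel time t = x/v = 18.4 km / (0.630 m/s) = 18400 m / 0.630 m/s = 29210 s = 0.3380 d.
k_d L₀/(k_2−k_d) = 0.176×27.4/(1.41−0.176) = 4.822/1.234 = 3.908 mg/L.
e^(−k_d t) = e^(−0.176×0.3380) = 0.9422; e^(−k_2 t) = e^(−1.41×0.3380) = 0.6209.
D = 3.908 × (0.9422 − 0.6209) + 2.40 × 0.6209 = 1.256 + 1.490 = 2.746 mg/L.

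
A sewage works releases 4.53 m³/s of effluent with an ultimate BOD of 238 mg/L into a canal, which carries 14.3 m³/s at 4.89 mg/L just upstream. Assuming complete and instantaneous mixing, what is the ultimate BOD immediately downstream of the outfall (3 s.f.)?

Flow-weighted mixing: C = (Q_r C_r + Q_w C_w)/(Q_r + Q_w)
= (14.3×4.89 + 4.53×238)/(14.3 + 4.53) = 1148/18.83 = 60.97 mg/L.

61.0 mg/L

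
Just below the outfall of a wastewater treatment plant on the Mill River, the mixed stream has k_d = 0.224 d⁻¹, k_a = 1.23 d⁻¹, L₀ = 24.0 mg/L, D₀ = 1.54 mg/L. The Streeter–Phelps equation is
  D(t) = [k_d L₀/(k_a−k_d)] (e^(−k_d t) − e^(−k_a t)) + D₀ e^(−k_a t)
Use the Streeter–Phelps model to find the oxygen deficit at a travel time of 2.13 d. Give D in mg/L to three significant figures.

k_d L₀/(k_a−k_d) = 0.224×24.0/(1.23−0.224) = 5.376/1.006 = 5.344 mg/L.
e^(−k_d t) = e^(−0.224×2.130) = 0.6206; e^(−k_a t) = e^(−1.23×2.130) = 0.07281.
D = 5.344 × (0.6206 − 0.07281) + 1.54 × 0.07281 = 2.927 + 0.1121 = 3.039 mg/L.

D ≈ 3.04 mg/L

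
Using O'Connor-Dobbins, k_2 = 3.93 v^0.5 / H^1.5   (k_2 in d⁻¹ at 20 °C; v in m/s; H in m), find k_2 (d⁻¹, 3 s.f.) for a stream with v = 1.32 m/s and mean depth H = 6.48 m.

k_2 = 3.93 × 1.32^0.5 / 6.48^1.5 = 3.93 × 1.149 / 16.50 = 0.2737 d⁻¹.

k_2 ≈ 0.274 d⁻¹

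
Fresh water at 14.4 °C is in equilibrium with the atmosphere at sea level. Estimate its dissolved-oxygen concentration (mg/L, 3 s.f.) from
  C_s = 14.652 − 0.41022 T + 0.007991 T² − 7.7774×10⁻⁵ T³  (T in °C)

C_s = 14.652 − 0.41022×14.4 + 0.007991×14.4² − 7.7774×10⁻⁵×14.4³ = 10.17 mg/L.

C_s ≈ 10.2 mg/L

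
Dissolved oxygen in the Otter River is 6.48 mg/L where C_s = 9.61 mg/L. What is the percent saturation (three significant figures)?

67.4 % saturation

% saturation = C/C_s × 100 = 6.48/9.61 × 100 = 67.4 %.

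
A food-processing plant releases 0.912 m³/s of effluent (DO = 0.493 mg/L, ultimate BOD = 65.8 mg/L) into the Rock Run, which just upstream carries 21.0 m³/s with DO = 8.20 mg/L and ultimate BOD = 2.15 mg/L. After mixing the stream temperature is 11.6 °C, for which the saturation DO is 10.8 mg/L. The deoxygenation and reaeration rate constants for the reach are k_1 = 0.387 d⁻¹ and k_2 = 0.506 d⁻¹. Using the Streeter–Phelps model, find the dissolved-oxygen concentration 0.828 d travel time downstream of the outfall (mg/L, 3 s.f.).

DO ≈ 7.82 mg/L

Mixed DO = (21.0×8.20 + 0.912×0.493)/(21.0+0.912) = 172.6/21.91 = 7.879 mg/L.
Mixed L₀ = (21.0×2.15 + 0.912×65.8)/(21.91) = 105.2/21.91 = 4.799 mg/L.
Initial deficit D₀ = C_s − DO₀ = 10.8 − 7.879 = 2.921 mg/L.
D(0.828) = [0.387×4.799/(0.506−0.387)](e^(−0.387×0.828) − e^(−0.506×0.828)) + 2.921 e^(−0.506×0.828)
= 15.61 × (0.7258 − 0.6577) + 2.921 × 0.6577 = 2.984 mg/L.
DO = 10.8 − 2.984 = 7.816 mg/L.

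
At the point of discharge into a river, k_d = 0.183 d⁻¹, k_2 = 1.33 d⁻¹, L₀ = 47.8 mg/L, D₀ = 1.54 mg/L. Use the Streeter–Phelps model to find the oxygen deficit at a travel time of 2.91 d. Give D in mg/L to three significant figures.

D ≈ 4.35 mg/L

k_d L₀/(k_2−k_d) = 0.183×47.8/(1.33−0.183) = 8.747/1.147 = 7.626 mg/L.
e^(−k_d t) = e^(−0.183×2.910) = 0.5871; e^(−k_2 t) = e^(−1.33×2.910) = 0.02085.
D = 7.626 × (0.5871 − 0.02085) + 1.54 × 0.02085 = 4.319 + 0.03211 = 4.351 mg/L.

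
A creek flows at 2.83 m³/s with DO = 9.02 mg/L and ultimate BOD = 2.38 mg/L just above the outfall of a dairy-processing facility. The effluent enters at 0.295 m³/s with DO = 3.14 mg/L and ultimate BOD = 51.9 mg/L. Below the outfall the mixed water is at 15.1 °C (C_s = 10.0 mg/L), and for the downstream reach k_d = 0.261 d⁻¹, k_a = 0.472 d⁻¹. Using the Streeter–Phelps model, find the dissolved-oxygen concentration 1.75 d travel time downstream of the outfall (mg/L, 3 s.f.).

Mixed DO = (2.83×9.02 + 0.295×3.14)/(2.83+0.295) = 26.45/3.125 = 8.465 mg/L.
Mixed L₀ = (2.83×2.38 + 0.295×51.9)/(3.125) = 22.05/3.125 = 7.055 mg/L.
Initial deficit D₀ = C_s − DO₀ = 10.0 − 8.465 = 1.535 mg/L.
D(1.75) = [0.261×7.055/(0.472−0.261)](e^(−0.261×1.75) − e^(−0.472×1.75)) + 1.535 e^(−0.472×1.75)
= 8.726 × (0.6333 − 0.4378) + 1.535 × 0.4378 = 2.378 mg/L.
DO = 10.0 − 2.378 = 7.622 mg/L.

DO ≈ 7.62 mg/L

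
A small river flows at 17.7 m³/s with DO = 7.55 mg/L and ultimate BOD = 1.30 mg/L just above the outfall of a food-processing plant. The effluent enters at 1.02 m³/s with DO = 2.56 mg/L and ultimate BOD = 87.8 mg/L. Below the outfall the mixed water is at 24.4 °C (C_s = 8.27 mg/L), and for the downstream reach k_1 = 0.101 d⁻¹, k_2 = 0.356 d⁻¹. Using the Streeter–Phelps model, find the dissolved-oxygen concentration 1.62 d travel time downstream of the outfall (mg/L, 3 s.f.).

Mixed DO = (17.7×7.55 + 1.02×2.56)/(17.7+1.02) = 136.2/18.72 = 7.278 mg/L.
Mixed L₀ = (17.7×1.30 + 1.02×87.8)/(18.72) = 112.6/18.72 = 6.013 mg/L.
Initial deficit D₀ = C_s − DO₀ = 8.27 − 7.278 = 0.9919 mg/L.
D(1.62) = [0.101×6.013/(0.356−0.101)](e^(−0.101×1.62) − e^(−0.356×1.62)) + 0.9919 e^(−0.356×1.62)
= 2.382 × (0.8491 − 0.5617) + 0.9919 × 0.5617 = 1.242 mg/L.
DO = 8.27 − 1.242 = 7.028 mg/L.

DO ≈ 7.03 mg/L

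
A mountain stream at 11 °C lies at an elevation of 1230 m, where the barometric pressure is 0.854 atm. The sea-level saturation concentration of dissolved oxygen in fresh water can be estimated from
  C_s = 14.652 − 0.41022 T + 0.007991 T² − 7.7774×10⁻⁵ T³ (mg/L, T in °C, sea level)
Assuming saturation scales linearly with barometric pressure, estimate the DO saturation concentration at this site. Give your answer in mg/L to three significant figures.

At sea level: C_s = 14.652 − 0.41022×11 + 0.007991×11² − 7.7774×10⁻⁵×11³ = 11.00 mg/L.
Pressure correction: C_s' = 11.00 × 0.854 = 9.397 mg/L.

C_s ≈ 9.40 mg/L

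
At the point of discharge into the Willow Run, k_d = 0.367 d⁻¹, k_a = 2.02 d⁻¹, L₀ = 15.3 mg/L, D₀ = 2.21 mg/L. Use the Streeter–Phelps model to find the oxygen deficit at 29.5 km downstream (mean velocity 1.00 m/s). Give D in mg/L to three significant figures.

Travel time t = x/v = 29.5 km / (1.00 m/s) = 29500 m / 1.00 m/s = 29500 s = 0.3414 d.
k_d L₀/(k_a−k_d) = 0.367×15.3/(2.02−0.367) = 5.615/1.653 = 3.397 mg/L.
e^(−k_d t) = e^(−0.367×0.3414) = 0.8822; e^(−k_a t) = e^(−2.02×0.3414) = 0.5017.
D = 3.397 × (0.8822 − 0.5017) + 2.21 × 0.5017 = 1.293 + 1.109 = 2.401 mg/L.

D ≈ 2.40 mg/L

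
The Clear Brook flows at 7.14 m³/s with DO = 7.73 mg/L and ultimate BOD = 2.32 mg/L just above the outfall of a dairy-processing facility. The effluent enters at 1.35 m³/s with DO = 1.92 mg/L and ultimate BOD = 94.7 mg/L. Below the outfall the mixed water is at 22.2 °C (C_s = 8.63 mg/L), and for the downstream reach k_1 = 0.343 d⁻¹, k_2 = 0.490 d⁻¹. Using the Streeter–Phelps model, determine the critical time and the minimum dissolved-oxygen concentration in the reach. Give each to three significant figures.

t_c ≈ 2.11 d; minimum DO ≈ 2.85 mg/L

Mixed DO = (7.14×7.73 + 1.35×1.92)/(7.14+1.35) = 57.78/8.490 = 6.806 mg/L.
Mixed L₀ = (7.14×2.32 + 1.35×94.7)/(8.490) = 144.4/8.490 = 17.01 mg/L.
Initial deficit D₀ = C_s − DO₀ = 8.63 − 6.806 = 1.824 mg/L.
t_c = (1/0.1470) ln[(0.490/0.343)(1 − 1.824×0.1470/(0.343×17.01))] = 6.803 × ln(1.363) = 2.106 d.
D_c = (0.343/0.490) × 17.01 × e^(−0.343×2.106) = 0.7000 × 17.01 × 0.4855 = 5.781 mg/L.
Minimum DO = 8.63 − 5.781 = 2.849 mg/L.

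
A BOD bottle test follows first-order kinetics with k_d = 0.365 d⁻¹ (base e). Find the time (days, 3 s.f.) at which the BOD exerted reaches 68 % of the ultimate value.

y/L₀ = 1 − e^(−k_d t) = 0.68 ⇒ e^(−k_d t) = 0.320
t = −ln(0.320) / 0.365 = 1.139 / 0.365 = 3.122 d.

t ≈ 3.12 d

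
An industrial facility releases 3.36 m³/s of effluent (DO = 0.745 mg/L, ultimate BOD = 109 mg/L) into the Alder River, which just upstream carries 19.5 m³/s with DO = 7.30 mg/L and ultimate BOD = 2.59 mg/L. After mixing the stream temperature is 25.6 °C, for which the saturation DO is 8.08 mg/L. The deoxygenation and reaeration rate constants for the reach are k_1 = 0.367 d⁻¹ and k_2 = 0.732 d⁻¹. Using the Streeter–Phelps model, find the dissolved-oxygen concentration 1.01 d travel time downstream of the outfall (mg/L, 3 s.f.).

Mixed DO = (19.5×7.30 + 3.36×0.745)/(19.5+3.36) = 144.9/22.86 = 6.337 mg/L.
Mixed L₀ = (19.5×2.59 + 3.36×109)/(22.86) = 416.7/22.86 = 18.23 mg/L.
Initial deficit D₀ = C_s − DO₀ = 8.08 − 6.337 = 1.743 mg/L.
D(1.01) = [0.367×18.23/(0.732−0.367)](e^(−0.367×1.01) − e^(−0.732×1.01)) + 1.743 e^(−0.732×1.01)
= 18.33 × (0.6903 − 0.4774) + 1.743 × 0.4774 = 4.734 mg/L.
DO = 8.08 − 4.734 = 3.346 mg/L.

DO ≈ 3.35 mg/L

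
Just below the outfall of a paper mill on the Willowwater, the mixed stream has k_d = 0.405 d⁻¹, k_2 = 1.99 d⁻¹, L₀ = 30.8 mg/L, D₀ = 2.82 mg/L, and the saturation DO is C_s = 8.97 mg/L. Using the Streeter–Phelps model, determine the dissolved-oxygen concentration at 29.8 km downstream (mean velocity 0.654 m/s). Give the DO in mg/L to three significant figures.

DO ≈ 4.38 mg/L

Travel time t = x/v = 29.8 km / (0.654 m/s) = 29800 m / 0.654 m/s = 45570 s = 0.5274 d.
k_d L₀/(k_2−k_d) = 0.405×30.8/(1.99−0.405) = 12.47/1.585 = 7.870 mg/L.
e^(−k_d t) = e^(−0.405×0.5274) = 0.8077; e^(−k_2 t) = e^(−1.99×0.5274) = 0.3501.
D = 7.870 × (0.8077 − 0.3501) + 2.82 × 0.3501 = 3.601 + 0.9873 = 4.588 mg/L.
DO = C_s − D = 8.97 − 4.588 = 4.382 mg/L.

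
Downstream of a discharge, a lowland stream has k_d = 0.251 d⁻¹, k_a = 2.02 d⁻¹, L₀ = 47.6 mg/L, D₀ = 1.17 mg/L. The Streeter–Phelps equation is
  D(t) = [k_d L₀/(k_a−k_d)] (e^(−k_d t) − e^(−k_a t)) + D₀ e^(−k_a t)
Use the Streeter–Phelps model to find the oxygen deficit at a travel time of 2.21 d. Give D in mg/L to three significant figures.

D ≈ 3.81 mg/L

k_d L₀/(k_a−k_d) = 0.251×47.6/(2.02−0.251) = 11.95/1.769 = 6.754 mg/L.
e^(−k_d t) = e^(−0.251×2.210) = 0.5742; e^(−k_a t) = e^(−2.02×2.210) = 0.01151.
D = 6.754 × (0.5742 − 0.01151) + 1.17 × 0.01151 = 3.801 + 0.01347 = 3.814 mg/L.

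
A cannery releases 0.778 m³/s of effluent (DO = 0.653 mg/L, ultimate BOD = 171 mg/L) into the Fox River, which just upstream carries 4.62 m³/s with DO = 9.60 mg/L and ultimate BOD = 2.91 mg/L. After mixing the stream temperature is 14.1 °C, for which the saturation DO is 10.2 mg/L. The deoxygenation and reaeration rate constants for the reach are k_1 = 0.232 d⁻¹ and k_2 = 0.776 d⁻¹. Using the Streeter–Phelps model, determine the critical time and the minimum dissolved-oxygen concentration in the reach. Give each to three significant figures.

Mixed DO = (4.62×9.60 + 0.778×0.653)/(4.62+0.778) = 44.86/5.398 = 8.310 mg/L.
Mixed L₀ = (4.62×2.91 + 0.778×171)/(5.398) = 146.5/5.398 = 27.14 mg/L.
Initial deficit D₀ = C_s − DO₀ = 10.2 − 8.310 = 1.890 mg/L.
t_c = (1/0.5440) ln[(0.776/0.232)(1 − 1.890×0.5440/(0.232×27.14))] = 1.838 × ln(2.799) = 1.892 d.
D_c = (0.232/0.776) × 27.14 × e^(−0.232×1.892) = 0.2990 × 27.14 × 0.6447 = 5.231 mg/L.
Minimum DO = 10.2 − 5.231 = 4.969 mg/L.

t_c ≈ 1.89 d; minimum DO ≈ 4.97 mg/L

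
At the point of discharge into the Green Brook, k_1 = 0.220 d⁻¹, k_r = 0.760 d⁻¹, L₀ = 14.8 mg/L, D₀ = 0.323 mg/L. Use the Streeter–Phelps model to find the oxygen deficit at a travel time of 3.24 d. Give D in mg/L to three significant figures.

k_1 L₀/(k_r−k_1) = 0.220×14.8/(0.760−0.220) = 3.256/0.5400 = 6.030 mg/L.
e^(−k_1 t) = e^(−0.220×3.240) = 0.4903; e^(−k_r t) = e^(−0.760×3.240) = 0.08523.
D = 6.030 × (0.4903 − 0.08523) + 0.323 × 0.08523 = 2.442 + 0.02753 = 2.470 mg/L.

D ≈ 2.47 mg/L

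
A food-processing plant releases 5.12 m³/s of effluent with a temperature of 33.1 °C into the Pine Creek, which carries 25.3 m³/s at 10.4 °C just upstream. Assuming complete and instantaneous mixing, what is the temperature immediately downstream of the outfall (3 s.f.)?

Flow-weighted mixing: C = (Q_r C_r + Q_w C_w)/(Q_r + Q_w)
= (25.3×10.4 + 5.12×33.1)/(25.3 + 5.12) = 432.6/30.42 = 14.22 °C.

14.2 °C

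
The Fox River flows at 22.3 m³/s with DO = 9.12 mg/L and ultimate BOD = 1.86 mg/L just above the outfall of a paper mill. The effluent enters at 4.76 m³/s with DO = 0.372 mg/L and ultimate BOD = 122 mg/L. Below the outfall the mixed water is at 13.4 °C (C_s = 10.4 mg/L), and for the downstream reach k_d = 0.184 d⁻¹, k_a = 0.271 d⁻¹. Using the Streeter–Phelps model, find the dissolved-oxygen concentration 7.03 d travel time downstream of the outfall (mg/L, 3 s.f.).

Mixed DO = (22.3×9.12 + 4.76×0.372)/(22.3+4.76) = 205.1/27.06 = 7.581 mg/L.
Mixed L₀ = (22.3×1.86 + 4.76×122)/(27.06) = 622.2/27.06 = 22.99 mg/L.
Initial deficit D₀ = C_s − DO₀ = 10.4 − 7.581 = 2.819 mg/L.
D(7.03) = [0.184×22.99/(0.271−0.184)](e^(−0.184×7.03) − e^(−0.271×7.03)) + 2.819 e^(−0.271×7.03)
= 48.63 × (0.2743 − 0.1488) + 2.819 × 0.1488 = 6.522 mg/L.
DO = 10.4 − 6.522 = 3.878 mg/L.

DO ≈ 3.88 mg/L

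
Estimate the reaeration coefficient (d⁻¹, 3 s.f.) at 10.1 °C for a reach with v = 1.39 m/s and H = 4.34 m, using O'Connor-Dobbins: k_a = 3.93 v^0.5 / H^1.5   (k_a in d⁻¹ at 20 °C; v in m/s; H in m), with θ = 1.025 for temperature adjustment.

k_a(20) = 3.93 × 1.39^0.5 / 4.34^1.5 = 3.93 × 1.179 / 9.041 = 0.5125 d⁻¹.
k_a(10.1) = 0.5125 × 1.025^(10.1−20) = 0.5125 × 0.7831 = 0.4013 d⁻¹.

k_a ≈ 0.401 d⁻¹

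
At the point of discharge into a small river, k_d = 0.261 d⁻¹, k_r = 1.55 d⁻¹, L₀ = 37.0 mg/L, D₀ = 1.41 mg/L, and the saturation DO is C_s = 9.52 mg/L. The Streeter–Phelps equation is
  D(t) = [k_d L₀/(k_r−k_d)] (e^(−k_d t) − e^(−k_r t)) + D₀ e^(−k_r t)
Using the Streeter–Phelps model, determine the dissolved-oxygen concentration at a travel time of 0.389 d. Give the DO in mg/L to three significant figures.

k_d L₀/(k_r−k_d) = 0.261×37.0/(1.55−0.261) = 9.657/1.289 = 7.492 mg/L.
e^(−k_d t) = e^(−0.261×0.3890) = 0.9035; e^(−k_r t) = e^(−1.55×0.3890) = 0.5472.
D = 7.492 × (0.9035 − 0.5472) + 1.41 × 0.5472 = 2.669 + 0.7715 = 3.441 mg/L.
DO = C_s − D = 9.52 − 3.441 = 6.079 mg/L.

DO ≈ 6.08 mg/L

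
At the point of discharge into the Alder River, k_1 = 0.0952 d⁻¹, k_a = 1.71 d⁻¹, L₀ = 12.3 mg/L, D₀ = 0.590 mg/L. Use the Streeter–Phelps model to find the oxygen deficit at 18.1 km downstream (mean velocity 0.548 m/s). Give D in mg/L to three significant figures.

Travel time t = x/v = 18.1 km / (0.548 m/s) = 18100 m / 0.548 m/s = 33030 s = 0.3823 d.
k_1 L₀/(k_a−k_1) = 0.0952×12.3/(1.71−0.0952) = 1.171/1.615 = 0.7251 mg/L.
e^(−k_1 t) = e^(−0.0952×0.3823) = 0.9643; e^(−k_a t) = e^(−1.71×0.3823) = 0.5201.
D = 0.7251 × (0.9643 − 0.5201) + 0.590 × 0.5201 = 0.3221 + 0.3069 = 0.6289 mg/L.

D ≈ 0.629 mg/L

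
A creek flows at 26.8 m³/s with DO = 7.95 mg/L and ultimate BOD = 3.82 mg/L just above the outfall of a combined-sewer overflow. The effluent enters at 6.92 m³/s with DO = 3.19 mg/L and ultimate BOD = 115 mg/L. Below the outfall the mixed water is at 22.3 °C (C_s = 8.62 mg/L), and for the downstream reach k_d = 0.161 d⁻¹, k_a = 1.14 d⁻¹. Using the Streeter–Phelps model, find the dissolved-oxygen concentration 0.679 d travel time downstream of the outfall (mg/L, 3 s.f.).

Mixed DO = (26.8×7.95 + 6.92×3.19)/(26.8+6.92) = 235.1/33.72 = 6.973 mg/L.
Mixed L₀ = (26.8×3.82 + 6.92×115)/(33.72) = 898.2/33.72 = 26.64 mg/L.
Initial deficit D₀ = C_s − DO₀ = 8.62 − 6.973 = 1.647 mg/L.
D(0.679) = [0.161×26.64/(1.14−0.161)](e^(−0.161×0.679) − e^(−1.14×0.679)) + 1.647 e^(−1.14×0.679)
= 4.380 × (0.8964 − 0.4611) + 1.647 × 0.4611 = 2.666 mg/L.
DO = 8.62 − 2.666 = 5.954 mg/L.

DO ≈ 5.95 mg/L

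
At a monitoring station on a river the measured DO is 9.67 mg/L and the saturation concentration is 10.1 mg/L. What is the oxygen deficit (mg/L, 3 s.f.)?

D ≈ 0.430 mg/L

D = C_s − C = 10.1 − 9.67 = 0.430 mg/L.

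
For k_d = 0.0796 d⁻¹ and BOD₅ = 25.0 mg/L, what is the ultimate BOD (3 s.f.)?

L₀ ≈ 76.1 mg/L

BOD₅ = L₀(1 − e^(−5k_d)) ⇒ L₀ = BOD₅ / (1 − e^(−5×0.0796))
= 25.0 / (1 − 0.6717) = 25.0 / 0.3283 = 76.14 mg/L.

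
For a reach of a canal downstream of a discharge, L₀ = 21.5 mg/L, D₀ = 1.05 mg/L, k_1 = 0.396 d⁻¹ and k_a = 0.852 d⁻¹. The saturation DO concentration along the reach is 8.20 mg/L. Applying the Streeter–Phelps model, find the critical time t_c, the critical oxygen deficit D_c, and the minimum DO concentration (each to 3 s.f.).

At the critical point dD/dt = 0, so k_1 L₀ e^(−k_1 t) = k_a D. Substituting D(t) from the Streeter–Phelps equation and solving for t gives
t_c = ln[(k_a/k_1)(1 − D₀(k_a−k_1)/(k_1 L₀))] / (k_a−k_1).
Here k_a−k_1 = 0.4560 d⁻¹ and 1 − D₀(k_a−k_1)/(k_1 L₀) = 1 − 1.05×0.4560/(0.396×21.5) = 0.9438, so
t_c = ln(2.152 × 0.9438) / 0.4560 = 0.7083 / 0.4560 = 1.553 d.
L(t_c) = L₀ e^(−k_1 t_c) = 21.5 × 0.5406 = 11.62 mg/L, and at the critical point k_a D_c = k_1 L, so D_c = (0.396/0.852) × 11.62 = 5.402 mg/L.
Minimum DO = C_s − D_c = 8.20 − 5.402 = 2.798 mg/L.

t_c ≈ 1.55 d; D_c ≈ 5.40 mg/L; min DO ≈ 2.80 mg/L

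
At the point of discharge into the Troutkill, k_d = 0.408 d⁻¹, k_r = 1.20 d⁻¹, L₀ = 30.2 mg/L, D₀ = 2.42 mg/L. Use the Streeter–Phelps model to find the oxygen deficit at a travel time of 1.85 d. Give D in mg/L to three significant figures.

D ≈ 5.89 mg/L

k_d L₀/(k_r−k_d) = 0.408×30.2/(1.20−0.408) = 12.32/0.7920 = 15.56 mg/L.
e^(−k_d t) = e^(−0.408×1.850) = 0.4701; e^(−k_r t) = e^(−1.20×1.850) = 0.1086.
D = 15.56 × (0.4701 − 0.1086) + 2.42 × 0.1086 = 5.624 + 0.2628 = 5.887 mg/L.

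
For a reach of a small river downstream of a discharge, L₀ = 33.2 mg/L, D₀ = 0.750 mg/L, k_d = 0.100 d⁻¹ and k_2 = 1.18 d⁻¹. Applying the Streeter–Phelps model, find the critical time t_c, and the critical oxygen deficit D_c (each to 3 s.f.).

t_c ≈ 2.03 d; D_c ≈ 2.30 mg/L

With k_2/k_d = 11.80 and 1 − D₀(k_2−k_d)/(k_d L₀) = 0.7560,
t_c = ln(11.80 × 0.7560) / (1.18 − 0.100) = ln(8.921) / 1.080 = 2.188/1.080 = 2.026 d.
L(t_c) = L₀ e^(−k_d t_c) = 33.2 × 0.8166 = 27.11 mg/L, and at the critical point k_2 D_c = k_d L, so D_c = (0.100/1.18) × 27.11 = 2.297 mg/L.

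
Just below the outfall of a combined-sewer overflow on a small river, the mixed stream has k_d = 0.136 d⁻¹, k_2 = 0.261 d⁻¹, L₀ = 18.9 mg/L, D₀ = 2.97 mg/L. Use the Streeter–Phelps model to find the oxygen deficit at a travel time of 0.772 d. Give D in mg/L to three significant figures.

k_d L₀/(k_2−k_d) = 0.136×18.9/(0.261−0.136) = 2.570/0.1250 = 20.56 mg/L.
e^(−k_d t) = e^(−0.136×0.7720) = 0.9003; e^(−k_2 t) = e^(−0.261×0.7720) = 0.8175.
D = 20.56 × (0.9003 − 0.8175) + 2.97 × 0.8175 = 1.703 + 2.428 = 4.131 mg/L.

D ≈ 4.13 mg/L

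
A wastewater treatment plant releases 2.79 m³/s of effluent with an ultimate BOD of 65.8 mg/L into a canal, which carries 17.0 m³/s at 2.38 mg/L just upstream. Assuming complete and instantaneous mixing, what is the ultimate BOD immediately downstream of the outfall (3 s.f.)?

11.3 mg/L

Flow-weighted mixing: C = (Q_r C_r + Q_w C_w)/(Q_r + Q_w)
= (17.0×2.38 + 2.79×65.8)/(17.0 + 2.79) = 224.0/19.79 = 11.32 mg/L.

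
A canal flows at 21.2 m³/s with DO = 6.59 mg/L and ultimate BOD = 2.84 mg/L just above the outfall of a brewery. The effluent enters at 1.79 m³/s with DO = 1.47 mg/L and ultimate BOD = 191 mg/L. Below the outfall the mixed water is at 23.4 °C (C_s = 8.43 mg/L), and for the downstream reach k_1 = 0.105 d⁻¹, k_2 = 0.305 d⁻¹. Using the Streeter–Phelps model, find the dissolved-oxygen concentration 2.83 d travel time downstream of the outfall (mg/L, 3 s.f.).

DO ≈ 4.54 mg/L

Mixed DO = (21.2×6.59 + 1.79×1.47)/(21.2+1.79) = 142.3/22.99 = 6.191 mg/L.
Mixed L₀ = (21.2×2.84 + 1.79×191)/(22.99) = 402.1/22.99 = 17.49 mg/L.
Initial deficit D₀ = C_s − DO₀ = 8.43 − 6.191 = 2.239 mg/L.
D(2.83) = [0.105×17.49/(0.305−0.105)](e^(−0.105×2.83) − e^(−0.305×2.83)) + 2.239 e^(−0.305×2.83)
= 9.182 × (0.7429 − 0.4218) + 2.239 × 0.4218 = 3.893 mg/L.
DO = 8.43 − 3.893 = 4.537 mg/L.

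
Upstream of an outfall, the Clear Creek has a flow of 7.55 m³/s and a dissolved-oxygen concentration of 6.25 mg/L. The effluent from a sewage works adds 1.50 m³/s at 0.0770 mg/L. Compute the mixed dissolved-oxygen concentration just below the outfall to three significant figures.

Flow-weighted mixing: C = (Q_r C_r + Q_w C_w)/(Q_r + Q_w)
= (7.55×6.25 + 1.50×0.0770)/(7.55 + 1.50) = 47.30/9.050 = 5.227 mg/L.

5.23 mg/L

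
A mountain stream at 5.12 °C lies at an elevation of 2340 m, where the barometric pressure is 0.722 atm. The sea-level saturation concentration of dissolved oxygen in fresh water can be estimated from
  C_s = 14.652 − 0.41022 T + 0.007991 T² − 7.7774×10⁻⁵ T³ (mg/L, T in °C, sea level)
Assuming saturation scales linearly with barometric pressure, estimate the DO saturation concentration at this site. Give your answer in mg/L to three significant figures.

At sea level: C_s = 14.652 − 0.41022×5.12 + 0.007991×5.12² − 7.7774×10⁻⁵×5.12³ = 12.75 mg/L.
Pressure correction: C_s' = 12.75 × 0.722 = 9.206 mg/L.

C_s ≈ 9.21 mg/L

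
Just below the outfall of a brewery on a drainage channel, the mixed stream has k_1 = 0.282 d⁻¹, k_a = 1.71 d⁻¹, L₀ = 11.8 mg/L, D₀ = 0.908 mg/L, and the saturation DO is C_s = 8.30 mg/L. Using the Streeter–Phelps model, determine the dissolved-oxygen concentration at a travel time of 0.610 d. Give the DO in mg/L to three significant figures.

DO ≈ 6.84 mg/L

k_1 L₀/(k_a−k_1) = 0.282×11.8/(1.71−0.282) = 3.328/1.428 = 2.330 mg/L.
e^(−k_1 t) = e^(−0.282×0.6100) = 0.8420; e^(−k_a t) = e^(−1.71×0.6100) = 0.3524.
D = 2.330 × (0.8420 − 0.3524) + 0.908 × 0.3524 = 1.141 + 0.3199 = 1.461 mg/L.
DO = C_s − D = 8.30 − 1.461 = 6.839 mg/L.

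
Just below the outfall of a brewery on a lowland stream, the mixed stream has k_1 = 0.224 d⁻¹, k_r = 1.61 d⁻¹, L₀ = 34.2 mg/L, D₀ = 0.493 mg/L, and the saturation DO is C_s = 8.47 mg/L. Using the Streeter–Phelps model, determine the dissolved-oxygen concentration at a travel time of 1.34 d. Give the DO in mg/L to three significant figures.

DO ≈ 4.96 mg/L

k_1 L₀/(k_r−k_1) = 0.224×34.2/(1.61−0.224) = 7.661/1.386 = 5.527 mg/L.
e^(−k_1 t) = e^(−0.224×1.340) = 0.7407; e^(−k_r t) = e^(−1.61×1.340) = 0.1156.
D = 5.527 × (0.7407 − 0.1156) + 0.493 × 0.1156 = 3.455 + 0.05700 = 3.512 mg/L.
DO = C_s − D = 8.47 − 3.512 = 4.958 mg/L.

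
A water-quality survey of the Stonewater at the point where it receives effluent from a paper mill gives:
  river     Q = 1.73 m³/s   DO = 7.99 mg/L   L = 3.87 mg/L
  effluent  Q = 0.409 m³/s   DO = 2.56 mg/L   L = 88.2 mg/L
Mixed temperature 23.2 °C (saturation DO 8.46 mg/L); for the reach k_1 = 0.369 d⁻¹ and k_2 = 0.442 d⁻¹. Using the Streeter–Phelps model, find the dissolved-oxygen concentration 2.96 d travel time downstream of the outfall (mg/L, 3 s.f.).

Mixed DO = (1.73×7.99 + 0.409×2.56)/(1.73+0.409) = 14.87/2.139 = 6.952 mg/L.
Mixed L₀ = (1.73×3.87 + 0.409×88.2)/(2.139) = 42.77/2.139 = 19.99 mg/L.
Initial deficit D₀ = C_s − DO₀ = 8.46 − 6.952 = 1.508 mg/L.
D(2.96) = [0.369×19.99/(0.442−0.369)](e^(−0.369×2.96) − e^(−0.442×2.96)) + 1.508 e^(−0.442×2.96)
= 101.1 × (0.3355 − 0.2703) + 1.508 × 0.2703 = 6.996 mg/L.
DO = 8.46 − 6.996 = 1.464 mg/L.

DO ≈ 1.46 mg/L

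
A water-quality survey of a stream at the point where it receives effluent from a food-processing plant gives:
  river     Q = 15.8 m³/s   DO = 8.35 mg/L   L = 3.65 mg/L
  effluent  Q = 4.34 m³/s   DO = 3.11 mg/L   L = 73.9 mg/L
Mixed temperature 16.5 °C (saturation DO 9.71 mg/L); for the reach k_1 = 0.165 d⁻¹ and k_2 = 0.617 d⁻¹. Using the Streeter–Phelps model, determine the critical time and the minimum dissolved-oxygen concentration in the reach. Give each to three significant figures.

t_c ≈ 1.92 d; minimum DO ≈ 6.05 mg/L

Mixed DO = (15.8×8.35 + 4.34×3.11)/(15.8+4.34) = 145.4/20.14 = 7.221 mg/L.
Mixed L₀ = (15.8×3.65 + 4.34×73.9)/(20.14) = 378.4/20.14 = 18.79 mg/L.
Initial deficit D₀ = C_s − DO₀ = 9.71 − 7.221 = 2.489 mg/L.
t_c = (1/0.4520) ln[(0.617/0.165)(1 − 2.489×0.4520/(0.165×18.79))] = 2.212 × ln(2.382) = 1.920 d.
D_c = (0.165/0.617) × 18.79 × e^(−0.165×1.920) = 0.2674 × 18.79 × 0.7284 = 3.660 mg/L.
Minimum DO = 9.71 − 3.660 = 6.050 mg/L.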